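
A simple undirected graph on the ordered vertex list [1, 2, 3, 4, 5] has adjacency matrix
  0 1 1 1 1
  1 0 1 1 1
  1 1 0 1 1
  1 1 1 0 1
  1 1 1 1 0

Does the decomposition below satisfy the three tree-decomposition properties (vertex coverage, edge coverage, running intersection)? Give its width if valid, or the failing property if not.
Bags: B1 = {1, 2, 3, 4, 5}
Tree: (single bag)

Yes; width 4.

Vertex coverage: the bags together contain {1, 2, 3, 4, 5}, the full vertex set. Edge coverage: each edge of G has both endpoints in at least one bag. Running intersection: for every vertex, the bags containing it form a connected subtree. All three properties hold, so this is a valid tree decomposition of width max|bag| − 1 = 4, and hence tw(G) ≤ 4.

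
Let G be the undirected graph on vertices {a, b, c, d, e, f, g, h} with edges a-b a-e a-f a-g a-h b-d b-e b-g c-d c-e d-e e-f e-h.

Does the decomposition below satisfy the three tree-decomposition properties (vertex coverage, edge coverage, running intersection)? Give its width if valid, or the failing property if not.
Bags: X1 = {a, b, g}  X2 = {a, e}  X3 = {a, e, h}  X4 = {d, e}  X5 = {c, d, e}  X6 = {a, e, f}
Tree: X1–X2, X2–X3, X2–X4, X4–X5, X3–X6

A tree decomposition must satisfy three properties: every vertex lies in some bag; for every edge, both endpoints lie together in some bag; and for every vertex, the bags containing it form a connected subtree. Here edge (b,e) lies in no bag, so the decomposition is invalid.

No — edge (b,e) lies in no bag.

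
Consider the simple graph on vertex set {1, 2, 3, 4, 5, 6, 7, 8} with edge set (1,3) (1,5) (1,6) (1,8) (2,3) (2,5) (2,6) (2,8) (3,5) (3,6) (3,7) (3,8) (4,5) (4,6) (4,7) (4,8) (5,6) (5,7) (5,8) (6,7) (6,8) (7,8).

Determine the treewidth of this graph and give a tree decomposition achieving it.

Treewidth 4.
Bags: B1 = {3, 5, 6, 7, 8}  B2 = {1, 3, 5, 6, 8}  B3 = {4, 5, 6, 7, 8}  B4 = {2, 3, 5, 6, 8}
Tree: B1–B2, B1–B3, B2–B4

The largest bag has 5 vertices, giving width 4; this decomposition certifies tw(G) ≤ 4. On the other hand G contains the 5-clique {1, 3, 5, 6, 8}. A clique must lie in a single bag of any decomposition, so no decomposition can have width below 4. Therefore the treewidth is 4.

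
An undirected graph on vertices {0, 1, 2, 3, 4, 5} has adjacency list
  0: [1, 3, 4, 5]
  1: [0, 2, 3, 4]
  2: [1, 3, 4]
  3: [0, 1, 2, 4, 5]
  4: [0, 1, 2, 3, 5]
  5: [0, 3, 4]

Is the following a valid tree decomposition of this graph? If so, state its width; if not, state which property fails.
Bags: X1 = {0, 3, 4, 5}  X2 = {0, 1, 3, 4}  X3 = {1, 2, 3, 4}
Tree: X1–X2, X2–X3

Checking the three conditions: (i) the bags cover all of {0, 1, 2, 3, 4, 5}; (ii) for each edge, some bag contains both endpoints; (iii) the bags containing any fixed vertex form a subtree. All hold, so the decomposition is valid with width 4 − 1 = 3.

Yes; width 3.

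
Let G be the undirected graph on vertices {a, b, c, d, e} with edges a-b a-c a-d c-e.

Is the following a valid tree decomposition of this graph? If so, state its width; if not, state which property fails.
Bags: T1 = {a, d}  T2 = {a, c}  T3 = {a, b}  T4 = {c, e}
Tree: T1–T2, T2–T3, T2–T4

Every vertex of G appears in some bag (union = {a, b, c, d, e}); every edge is covered by a bag; and for each vertex v the set of bags containing v is connected in the bag tree. The decomposition is therefore valid. The largest bag has 2 vertices, so the width is 1.

Yes; width 1.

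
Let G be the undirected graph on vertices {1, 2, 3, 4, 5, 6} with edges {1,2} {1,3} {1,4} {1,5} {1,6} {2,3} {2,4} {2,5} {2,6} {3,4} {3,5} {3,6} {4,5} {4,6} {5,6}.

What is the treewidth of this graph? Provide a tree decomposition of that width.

Treewidth 5.
One optimal decomposition is:
Bags: B1 = {1, 2, 3, 4, 5, 6}
Tree: (single bag)

A single bag containing all 6 vertices is trivially a valid decomposition of width 5. On the other hand G contains the 6-clique {1, 2, 3, 4, 5, 6}. A clique must lie in a single bag of any decomposition, so no decomposition can have width below 5. The upper and lower bounds meet at 5, so that is the treewidth.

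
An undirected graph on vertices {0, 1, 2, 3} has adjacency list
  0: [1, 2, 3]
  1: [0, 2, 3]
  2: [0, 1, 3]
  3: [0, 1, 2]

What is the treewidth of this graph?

3

A width-3 tree decomposition is:
Bags: B1 = {0, 1, 2, 3}
Tree: (single bag)
With just one bag of size 4, the width is 4 − 1 = 3, so tw(G) ≤ 3. For the lower bound, the 4 vertices {0, 1, 2, 3} are pairwise adjacent, and any tree decomposition puts a clique entirely inside one bag — forcing width ≥ 3. Hence tw(G) = 3 exactly.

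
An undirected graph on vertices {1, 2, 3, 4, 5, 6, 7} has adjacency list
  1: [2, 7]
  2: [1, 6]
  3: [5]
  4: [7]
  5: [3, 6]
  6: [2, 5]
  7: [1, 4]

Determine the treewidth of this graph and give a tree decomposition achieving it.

Every bag has size at most 2, so the width is 2 − 1 = 1 and tw(G) ≤ 1. G has an edge, so its treewidth is at least 1. The upper and lower bounds meet at 1, so that is the treewidth.

Treewidth 1.
One optimal decomposition is:
Bags: B1 = {4, 7}  B2 = {1, 7}  B3 = {1, 2}  B4 = {2, 6}  B5 = {5, 6}  B6 = {3, 5}
Tree: B1–B2, B2–B3, B3–B4, B4–B5, B5–B6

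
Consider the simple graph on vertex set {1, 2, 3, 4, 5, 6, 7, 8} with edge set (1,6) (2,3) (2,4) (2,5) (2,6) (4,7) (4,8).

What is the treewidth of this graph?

A width-1 tree decomposition is:
Bags: B1 = {2, 6}  B2 = {2, 3}  B3 = {2, 4}  B4 = {4, 8}  B5 = {4, 7}  B6 = {1, 6}  B7 = {2, 5}
Tree: B1–B2, B1–B3, B3–B4, B4–B5, B1–B6, B2–B7
The largest bag has 2 vertices, giving width 1; this decomposition certifies tw(G) ≤ 1. Any graph with an edge has treewidth ≥ 1, and G has the edge 2–6. Therefore the treewidth is 1.

1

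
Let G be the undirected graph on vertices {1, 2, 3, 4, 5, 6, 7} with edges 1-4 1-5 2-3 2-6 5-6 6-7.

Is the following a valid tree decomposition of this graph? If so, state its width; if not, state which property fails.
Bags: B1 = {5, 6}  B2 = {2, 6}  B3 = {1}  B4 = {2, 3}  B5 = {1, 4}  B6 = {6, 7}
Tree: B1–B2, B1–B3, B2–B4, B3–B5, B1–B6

No — edge (5,1) lies in no bag.

A tree decomposition must satisfy three properties: every vertex lies in some bag; for every edge, both endpoints lie together in some bag; and for every vertex, the bags containing it form a connected subtree. Here edge (5,1) lies in no bag, so the decomposition is invalid.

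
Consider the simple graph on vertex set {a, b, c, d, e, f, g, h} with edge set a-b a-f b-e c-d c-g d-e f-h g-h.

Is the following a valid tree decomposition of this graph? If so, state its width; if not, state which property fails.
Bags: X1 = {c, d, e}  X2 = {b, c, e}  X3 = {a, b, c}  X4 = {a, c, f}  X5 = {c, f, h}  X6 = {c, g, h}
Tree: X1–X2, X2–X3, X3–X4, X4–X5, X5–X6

Vertex coverage: the bags together contain {a, b, c, d, e, f, g, h}, the full vertex set. Edge coverage: each edge of G has both endpoints in at least one bag. Running intersection: for every vertex, the bags containing it form a connected subtree. All three properties hold, so this is a valid tree decomposition of width max|bag| − 1 = 2, and hence tw(G) ≤ 2.

Yes; width 2.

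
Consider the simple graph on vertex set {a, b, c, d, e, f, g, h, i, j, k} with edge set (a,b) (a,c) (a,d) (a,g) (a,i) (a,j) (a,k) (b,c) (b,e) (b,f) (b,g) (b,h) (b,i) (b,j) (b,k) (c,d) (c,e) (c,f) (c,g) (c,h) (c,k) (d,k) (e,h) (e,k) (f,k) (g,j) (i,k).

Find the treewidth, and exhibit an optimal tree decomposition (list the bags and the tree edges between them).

Treewidth 3.
One such decomposition:
Bags: B1 = {b, c, e, k}  B2 = {b, c, f, k}  B3 = {b, c, e, h}  B4 = {a, b, c, k}  B5 = {a, b, c, g}  B6 = {a, b, g, j}  B7 = {a, c, d, k}  B8 = {a, b, i, k}
Tree: B1–B2, B1–B3, B2–B4, B4–B5, B5–B6, B4–B7, B4–B8

Every bag has size at most 4, so the width is 4 − 1 = 3 and tw(G) ≤ 3. For the lower bound, the 4 vertices {a, c, d, k} are pairwise adjacent, and any tree decomposition puts a clique entirely inside one bag — forcing width ≥ 3. Combining the bounds, tw(G) = 3.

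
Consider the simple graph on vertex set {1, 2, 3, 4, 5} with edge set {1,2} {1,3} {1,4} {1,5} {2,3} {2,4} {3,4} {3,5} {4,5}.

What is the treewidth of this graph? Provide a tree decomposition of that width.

Treewidth 3.
Bags: B1 = {1, 2, 3, 4}  B2 = {1, 3, 4, 5}
Tree: B1–B2

Each bag holds 4 vertices, so the decomposition has width 3, which upper-bounds the treewidth. For the lower bound, the 4 vertices {1, 2, 3, 4} are pairwise adjacent, and any tree decomposition puts a clique entirely inside one bag — forcing width ≥ 3. The upper and lower bounds meet at 3, so that is the treewidth.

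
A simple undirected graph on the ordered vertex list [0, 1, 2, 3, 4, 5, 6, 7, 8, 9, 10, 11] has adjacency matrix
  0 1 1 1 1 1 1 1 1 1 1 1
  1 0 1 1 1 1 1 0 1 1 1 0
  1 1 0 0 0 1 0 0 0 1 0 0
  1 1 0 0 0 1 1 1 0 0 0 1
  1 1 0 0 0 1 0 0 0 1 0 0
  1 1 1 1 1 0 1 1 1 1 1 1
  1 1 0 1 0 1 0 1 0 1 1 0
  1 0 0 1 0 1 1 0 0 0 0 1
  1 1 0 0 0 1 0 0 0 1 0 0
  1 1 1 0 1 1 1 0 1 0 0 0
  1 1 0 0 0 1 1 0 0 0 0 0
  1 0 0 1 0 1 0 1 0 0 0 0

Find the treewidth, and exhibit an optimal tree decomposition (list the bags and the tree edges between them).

Treewidth 4.
One such decomposition:
Bags: B1 = {0, 1, 5, 6, 9}  B2 = {0, 1, 5, 6, 10}  B3 = {0, 1, 2, 5, 9}  B4 = {0, 1, 5, 8, 9}  B5 = {0, 1, 3, 5, 6}  B6 = {0, 1, 4, 5, 9}  B7 = {0, 3, 5, 6, 7}  B8 = {0, 3, 5, 7, 11}
Tree: B1–B2, B1–B3, B1–B4, B2–B5, B3–B6, B5–B7, B7–B8

The largest bag has 5 vertices, giving width 4; this decomposition certifies tw(G) ≤ 4. On the other hand G contains the 5-clique {0, 1, 5, 8, 9}. A clique must lie in a single bag of any decomposition, so no decomposition can have width below 4. The upper and lower bounds meet at 4, so that is the treewidth.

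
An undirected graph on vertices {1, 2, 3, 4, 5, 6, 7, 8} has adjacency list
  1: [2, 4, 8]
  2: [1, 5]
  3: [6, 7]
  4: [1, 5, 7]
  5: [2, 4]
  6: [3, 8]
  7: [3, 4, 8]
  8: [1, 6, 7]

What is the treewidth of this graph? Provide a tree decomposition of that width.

Treewidth 2.
Bags: B1 = {3, 6, 8}  B2 = {3, 7, 8}  B3 = {1, 7, 8}  B4 = {1, 4, 7}  B5 = {1, 2, 4}  B6 = {2, 4, 5}
Tree: B1–B2, B2–B3, B3–B4, B4–B5, B5–B6

The largest bag has 3 vertices, giving width 2; this decomposition certifies tw(G) ≤ 2. For the lower bound, G contains the cycle 6–3–7–8–6, so G is not a forest; only forests have treewidth ≤ 1, hence tw(G) ≥ 2. Hence tw(G) = 2 exactly.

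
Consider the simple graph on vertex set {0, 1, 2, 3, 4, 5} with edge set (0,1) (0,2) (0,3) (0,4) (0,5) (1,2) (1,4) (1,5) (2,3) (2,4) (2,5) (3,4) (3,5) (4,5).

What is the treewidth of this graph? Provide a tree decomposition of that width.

The largest bag has 5 vertices, giving width 4; this decomposition certifies tw(G) ≤ 4. On the other hand G contains the 5-clique {0, 1, 2, 4, 5}. A clique must lie in a single bag of any decomposition, so no decomposition can have width below 4. Therefore the treewidth is 4.

Treewidth 4.
Bags: B1 = {0, 2, 3, 4, 5}  B2 = {0, 1, 2, 4, 5}
Tree: B1–B2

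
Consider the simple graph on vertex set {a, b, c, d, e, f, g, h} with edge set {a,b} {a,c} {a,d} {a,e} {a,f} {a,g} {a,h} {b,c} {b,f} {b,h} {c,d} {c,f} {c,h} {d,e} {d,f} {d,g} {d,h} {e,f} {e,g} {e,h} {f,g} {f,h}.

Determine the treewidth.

4

A width-4 tree decomposition is:
Bags: B1 = {a, b, c, f, h}  B2 = {a, c, d, f, h}  B3 = {a, d, e, f, h}  B4 = {a, d, e, f, g}
Tree: B1–B2, B2–B3, B3–B4
The largest bag has 5 vertices, giving width 4; this decomposition certifies tw(G) ≤ 4. Conversely, {a, d, e, f, g} is a clique of size 5, and the vertices of any clique must share a bag in every tree decomposition; so some bag has ≥ 5 vertices and tw(G) ≥ 4. Therefore the treewidth is 4.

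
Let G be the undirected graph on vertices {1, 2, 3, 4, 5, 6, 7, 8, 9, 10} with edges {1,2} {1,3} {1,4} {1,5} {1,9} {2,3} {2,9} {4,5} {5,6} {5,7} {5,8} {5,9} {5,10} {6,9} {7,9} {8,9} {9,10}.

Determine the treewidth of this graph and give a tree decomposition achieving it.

Every bag has size at most 3, so the width is 3 − 1 = 2 and tw(G) ≤ 2. On the other hand G contains the 3-clique {1, 2, 9}. A clique must lie in a single bag of any decomposition, so no decomposition can have width below 2. Combining the bounds, tw(G) = 2.

Treewidth 2.
One such decomposition:
Bags: B1 = {5, 6, 9}  B2 = {5, 8, 9}  B3 = {5, 9, 10}  B4 = {1, 5, 9}  B5 = {1, 2, 9}  B6 = {5, 7, 9}  B7 = {1, 2, 3}  B8 = {1, 4, 5}
Tree: B1–B2, B1–B3, B3–B4, B4–B5, B4–B6, B5–B7, B4–B8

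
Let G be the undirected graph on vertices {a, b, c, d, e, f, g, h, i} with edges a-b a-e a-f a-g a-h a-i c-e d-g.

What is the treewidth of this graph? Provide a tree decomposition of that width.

Every bag has size at most 2, so the width is 2 − 1 = 1 and tw(G) ≤ 1. G has an edge, so its treewidth is at least 1. Therefore the treewidth is 1.

Treewidth 1.
One such decomposition:
Bags: B1 = {a, e}  B2 = {a, h}  B3 = {a, i}  B4 = {a, g}  B5 = {a, b}  B6 = {d, g}  B7 = {c, e}  B8 = {a, f}
Tree: B1–B2, B2–B3, B3–B4, B2–B5, B4–B6, B1–B7, B1–B8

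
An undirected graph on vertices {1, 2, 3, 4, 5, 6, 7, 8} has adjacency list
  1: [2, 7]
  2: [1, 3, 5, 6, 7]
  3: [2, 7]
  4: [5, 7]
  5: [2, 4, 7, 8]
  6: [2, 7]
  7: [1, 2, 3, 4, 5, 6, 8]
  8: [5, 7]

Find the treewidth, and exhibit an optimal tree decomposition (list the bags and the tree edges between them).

Every bag has size at most 3, so the width is 3 − 1 = 2 and tw(G) ≤ 2. Conversely, {5, 7, 8} is a clique of size 3, and the vertices of any clique must share a bag in every tree decomposition; so some bag has ≥ 3 vertices and tw(G) ≥ 2. Hence tw(G) = 2 exactly.

Treewidth 2.
One such decomposition:
Bags: B1 = {2, 6, 7}  B2 = {2, 5, 7}  B3 = {2, 3, 7}  B4 = {5, 7, 8}  B5 = {4, 5, 7}  B6 = {1, 2, 7}
Tree: B1–B2, B2–B3, B2–B4, B4–B5, B3–B6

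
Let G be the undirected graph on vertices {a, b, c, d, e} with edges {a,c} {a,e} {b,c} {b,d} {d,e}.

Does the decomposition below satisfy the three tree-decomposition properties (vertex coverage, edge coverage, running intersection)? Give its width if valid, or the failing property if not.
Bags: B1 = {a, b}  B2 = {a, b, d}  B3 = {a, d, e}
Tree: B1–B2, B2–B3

No — vertex c appears in no bag.

A tree decomposition must satisfy three properties: every vertex lies in some bag; for every edge, both endpoints lie together in some bag; and for every vertex, the bags containing it form a connected subtree. Here vertex c appears in no bag, so the decomposition is invalid.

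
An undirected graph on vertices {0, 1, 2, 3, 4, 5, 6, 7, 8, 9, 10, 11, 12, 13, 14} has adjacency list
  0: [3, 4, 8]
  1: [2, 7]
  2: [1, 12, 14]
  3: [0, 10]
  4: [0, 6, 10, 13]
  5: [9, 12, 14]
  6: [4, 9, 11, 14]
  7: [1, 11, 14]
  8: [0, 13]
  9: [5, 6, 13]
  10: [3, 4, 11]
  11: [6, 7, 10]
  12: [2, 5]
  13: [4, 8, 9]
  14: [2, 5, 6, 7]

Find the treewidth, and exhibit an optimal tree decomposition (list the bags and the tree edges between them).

Every bag has size at most 4, so the width is 4 − 1 = 3 and tw(G) ≤ 3. For the lower bound: the 4 vertex sets {0,3,8}, {13}, {4}, {6,9,10,11} are disjoint, each induces a connected subgraph, and every pair is joined by at least one edge of G. Contracting each set to a single vertex therefore yields K_{4} as a minor, and since treewidth is minor-monotone, tw(G) ≥ tw(K_{4}) = 3. Combining the bounds, tw(G) = 3.

Treewidth 3.
One optimal decomposition is:
Bags: B1 = {0, 3, 8, 13}  B2 = {0, 3, 4, 13}  B3 = {3, 4, 10, 13}  B4 = {4, 9, 10, 13}  B5 = {4, 6, 9, 10}  B6 = {6, 9, 10, 11}  B7 = {5, 6, 9, 11}  B8 = {5, 6, 11, 14}  B9 = {5, 7, 11, 14}  B10 = {5, 7, 12, 14}  B11 = {2, 7, 12, 14}  B12 = {1, 2, 7, 12}
Tree: B1–B2, B2–B3, B3–B4, B4–B5, B5–B6, B6–B7, B7–B8, B8–B9, B9–B10, B10–B11, B11–B12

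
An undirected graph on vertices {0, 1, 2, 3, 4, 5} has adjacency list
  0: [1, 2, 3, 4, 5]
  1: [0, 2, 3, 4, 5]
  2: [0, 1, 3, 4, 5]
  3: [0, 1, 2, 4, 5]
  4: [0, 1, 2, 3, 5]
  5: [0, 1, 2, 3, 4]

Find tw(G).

5

A width-5 tree decomposition is:
Bags: B1 = {0, 1, 2, 3, 4, 5}
Tree: (single bag)
With just one bag of size 6, the width is 6 − 1 = 5, so tw(G) ≤ 5. For the lower bound, the 6 vertices {0, 1, 2, 3, 4, 5} are pairwise adjacent, and any tree decomposition puts a clique entirely inside one bag — forcing width ≥ 5. The upper and lower bounds meet at 5, so that is the treewidth.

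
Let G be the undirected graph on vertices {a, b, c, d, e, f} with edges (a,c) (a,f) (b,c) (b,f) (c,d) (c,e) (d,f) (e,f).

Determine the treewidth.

2

A width-2 tree decomposition is:
Bags: B1 = {a, c, f}  B2 = {b, c, f}  B3 = {c, e, f}  B4 = {c, d, f}
Tree: B1–B2, B2–B3, B3–B4
The largest bag has 3 vertices, giving width 2; this decomposition certifies tw(G) ≤ 2. For the lower bound, G contains the cycle a–f–b–c–a, so G is not a forest; only forests have treewidth ≤ 1, hence tw(G) ≥ 2. The upper and lower bounds meet at 2, so that is the treewidth.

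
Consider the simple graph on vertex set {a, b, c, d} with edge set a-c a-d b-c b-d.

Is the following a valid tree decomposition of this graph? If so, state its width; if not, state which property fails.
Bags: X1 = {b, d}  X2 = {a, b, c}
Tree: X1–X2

A tree decomposition must satisfy three properties: every vertex lies in some bag; for every edge, both endpoints lie together in some bag; and for every vertex, the bags containing it form a connected subtree. Here edge (a,d) lies in no bag, so the decomposition is invalid.

No — edge (a,d) lies in no bag.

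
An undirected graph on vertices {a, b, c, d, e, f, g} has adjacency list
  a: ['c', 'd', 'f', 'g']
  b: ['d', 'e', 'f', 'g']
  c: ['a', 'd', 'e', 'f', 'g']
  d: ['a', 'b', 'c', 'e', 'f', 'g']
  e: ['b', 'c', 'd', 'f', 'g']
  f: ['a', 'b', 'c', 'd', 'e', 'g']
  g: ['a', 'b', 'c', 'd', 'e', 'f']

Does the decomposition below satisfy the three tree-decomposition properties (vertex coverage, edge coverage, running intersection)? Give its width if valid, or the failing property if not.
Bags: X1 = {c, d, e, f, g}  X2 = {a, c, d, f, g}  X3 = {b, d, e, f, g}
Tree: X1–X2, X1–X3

Yes; width 4.

Checking the three conditions: (i) the bags cover all of {a, b, c, d, e, f, g}; (ii) for each edge, some bag contains both endpoints; (iii) the bags containing any fixed vertex form a subtree. All hold, so the decomposition is valid with width 5 − 1 = 4.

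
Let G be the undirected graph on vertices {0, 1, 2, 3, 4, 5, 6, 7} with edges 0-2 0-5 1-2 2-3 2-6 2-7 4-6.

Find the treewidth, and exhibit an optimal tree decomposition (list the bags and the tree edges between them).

Every bag has size at most 2, so the width is 2 − 1 = 1 and tw(G) ≤ 1. Any graph with an edge has treewidth ≥ 1, and G has the edge 2–6. The upper and lower bounds meet at 1, so that is the treewidth.

Treewidth 1.
One optimal decomposition is:
Bags: B1 = {2, 6}  B2 = {0, 2}  B3 = {1, 2}  B4 = {2, 7}  B5 = {0, 5}  B6 = {2, 3}  B7 = {4, 6}
Tree: B1–B2, B2–B3, B2–B4, B2–B5, B3–B6, B1–B7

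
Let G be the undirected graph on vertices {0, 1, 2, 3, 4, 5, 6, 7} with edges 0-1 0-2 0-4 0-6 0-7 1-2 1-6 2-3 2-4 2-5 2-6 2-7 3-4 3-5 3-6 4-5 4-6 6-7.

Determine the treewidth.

A width-3 tree decomposition is:
Bags: B1 = {0, 2, 4, 6}  B2 = {0, 1, 2, 6}  B3 = {0, 2, 6, 7}  B4 = {2, 3, 4, 6}  B5 = {2, 3, 4, 5}
Tree: B1–B2, B1–B3, B1–B4, B4–B5
The largest bag has 4 vertices, giving width 3; this decomposition certifies tw(G) ≤ 3. On the other hand G contains the 4-clique {2, 3, 4, 5}. A clique must lie in a single bag of any decomposition, so no decomposition can have width below 3. Combining the bounds, tw(G) = 3.

3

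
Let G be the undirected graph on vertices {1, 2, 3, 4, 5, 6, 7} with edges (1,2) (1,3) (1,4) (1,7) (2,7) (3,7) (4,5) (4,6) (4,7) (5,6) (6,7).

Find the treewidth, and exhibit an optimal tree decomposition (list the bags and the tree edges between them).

Each bag holds 3 vertices, so the decomposition has width 2, which upper-bounds the treewidth. For the lower bound, the 3 vertices {4, 5, 6} are pairwise adjacent, and any tree decomposition puts a clique entirely inside one bag — forcing width ≥ 2. Combining the bounds, tw(G) = 2.

Treewidth 2.
One optimal decomposition is:
Bags: B1 = {1, 4, 7}  B2 = {1, 2, 7}  B3 = {1, 3, 7}  B4 = {4, 6, 7}  B5 = {4, 5, 6}
Tree: B1–B2, B2–B3, B1–B4, B4–B5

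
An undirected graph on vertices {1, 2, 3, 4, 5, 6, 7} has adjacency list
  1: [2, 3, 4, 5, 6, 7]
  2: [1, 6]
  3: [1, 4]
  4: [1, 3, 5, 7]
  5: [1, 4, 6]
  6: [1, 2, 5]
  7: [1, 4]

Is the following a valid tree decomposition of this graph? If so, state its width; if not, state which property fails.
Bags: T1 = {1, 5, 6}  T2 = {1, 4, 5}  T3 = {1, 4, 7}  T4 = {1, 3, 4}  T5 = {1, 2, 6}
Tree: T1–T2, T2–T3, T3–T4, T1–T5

Checking the three conditions: (i) the bags cover all of {1, 2, 3, 4, 5, 6, 7}; (ii) for each edge, some bag contains both endpoints; (iii) the bags containing any fixed vertex form a subtree. All hold, so the decomposition is valid with width 3 − 1 = 2.

Yes; width 2.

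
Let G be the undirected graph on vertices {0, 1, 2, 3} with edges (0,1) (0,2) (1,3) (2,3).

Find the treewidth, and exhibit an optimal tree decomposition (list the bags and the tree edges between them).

Treewidth 2.
Bags: B1 = {0, 1, 2}  B2 = {1, 2, 3}
Tree: B1–B2

Each bag holds 3 vertices, so the decomposition has width 2, which upper-bounds the treewidth. Since 2–0–1–3–2 is a cycle in G, G is not acyclic. Forests are exactly the graphs of treewidth ≤ 1, so tw(G) ≥ 2. The upper and lower bounds meet at 2, so that is the treewidth.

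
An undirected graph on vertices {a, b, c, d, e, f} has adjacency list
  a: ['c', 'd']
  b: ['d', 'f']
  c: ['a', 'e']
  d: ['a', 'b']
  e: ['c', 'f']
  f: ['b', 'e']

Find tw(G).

2

A width-2 tree decomposition is:
Bags: B1 = {b, d, f}  B2 = {a, d, f}  B3 = {a, c, f}  B4 = {c, e, f}
Tree: B1–B2, B2–B3, B3–B4
Every bag has size at most 3, so the width is 3 − 1 = 2 and tw(G) ≤ 2. Since f–b–d–a–c–e–f is a cycle in G, G is not acyclic. Forests are exactly the graphs of treewidth ≤ 1, so tw(G) ≥ 2. Combining the bounds, tw(G) = 2.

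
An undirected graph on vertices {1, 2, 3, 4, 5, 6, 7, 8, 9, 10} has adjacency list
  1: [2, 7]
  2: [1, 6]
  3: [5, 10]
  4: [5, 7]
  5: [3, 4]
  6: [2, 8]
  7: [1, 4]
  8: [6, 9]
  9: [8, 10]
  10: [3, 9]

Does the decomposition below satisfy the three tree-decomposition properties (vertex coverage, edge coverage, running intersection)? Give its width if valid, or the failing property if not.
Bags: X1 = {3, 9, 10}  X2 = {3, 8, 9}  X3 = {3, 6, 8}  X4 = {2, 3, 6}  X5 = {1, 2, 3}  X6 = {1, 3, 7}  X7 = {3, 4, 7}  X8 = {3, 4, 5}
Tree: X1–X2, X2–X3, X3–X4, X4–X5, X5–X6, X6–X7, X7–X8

Yes; width 2.

Every vertex of G appears in some bag (union = {1, 2, 3, 4, 5, 6, 7, 8, 9, 10}); every edge is covered by a bag; and for each vertex v the set of bags containing v is connected in the bag tree. The decomposition is therefore valid. The largest bag has 3 vertices, so the width is 2.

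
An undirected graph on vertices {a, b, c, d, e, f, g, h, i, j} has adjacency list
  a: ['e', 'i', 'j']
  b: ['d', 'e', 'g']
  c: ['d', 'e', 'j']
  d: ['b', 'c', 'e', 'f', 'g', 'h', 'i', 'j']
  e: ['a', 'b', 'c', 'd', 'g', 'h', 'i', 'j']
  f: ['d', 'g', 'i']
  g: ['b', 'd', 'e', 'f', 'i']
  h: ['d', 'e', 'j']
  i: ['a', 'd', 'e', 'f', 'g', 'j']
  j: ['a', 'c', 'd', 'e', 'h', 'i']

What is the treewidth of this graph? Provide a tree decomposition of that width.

Treewidth 3.
One optimal decomposition is:
Bags: B1 = {d, e, i, j}  B2 = {c, d, e, j}  B3 = {a, e, i, j}  B4 = {d, e, g, i}  B5 = {b, d, e, g}  B6 = {d, f, g, i}  B7 = {d, e, h, j}
Tree: B1–B2, B1–B3, B1–B4, B4–B5, B4–B6, B2–B7

Every bag has size at most 4, so the width is 4 − 1 = 3 and tw(G) ≤ 3. Conversely, {b, d, e, g} is a clique of size 4, and the vertices of any clique must share a bag in every tree decomposition; so some bag has ≥ 4 vertices and tw(G) ≥ 3. Combining the bounds, tw(G) = 3.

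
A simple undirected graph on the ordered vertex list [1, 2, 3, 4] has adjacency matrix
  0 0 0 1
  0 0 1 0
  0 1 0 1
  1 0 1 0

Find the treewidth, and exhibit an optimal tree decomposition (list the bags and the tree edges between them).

Every bag has size at most 2, so the width is 2 − 1 = 1 and tw(G) ≤ 1. G has an edge, so its treewidth is at least 1. The upper and lower bounds meet at 1, so that is the treewidth.

Treewidth 1.
Bags: B1 = {2, 3}  B2 = {3, 4}  B3 = {1, 4}
Tree: B1–B2, B2–B3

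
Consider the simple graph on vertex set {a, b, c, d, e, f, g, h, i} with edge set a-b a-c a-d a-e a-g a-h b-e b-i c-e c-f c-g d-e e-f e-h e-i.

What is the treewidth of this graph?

A width-2 tree decomposition is:
Bags: B1 = {a, b, e}  B2 = {a, c, e}  B3 = {b, e, i}  B4 = {a, d, e}  B5 = {a, e, h}  B6 = {c, e, f}  B7 = {a, c, g}
Tree: B1–B2, B1–B3, B1–B4, B2–B5, B2–B6, B2–B7
The largest bag has 3 vertices, giving width 2; this decomposition certifies tw(G) ≤ 2. On the other hand G contains the 3-clique {a, c, g}. A clique must lie in a single bag of any decomposition, so no decomposition can have width below 2. Therefore the treewidth is 2.

2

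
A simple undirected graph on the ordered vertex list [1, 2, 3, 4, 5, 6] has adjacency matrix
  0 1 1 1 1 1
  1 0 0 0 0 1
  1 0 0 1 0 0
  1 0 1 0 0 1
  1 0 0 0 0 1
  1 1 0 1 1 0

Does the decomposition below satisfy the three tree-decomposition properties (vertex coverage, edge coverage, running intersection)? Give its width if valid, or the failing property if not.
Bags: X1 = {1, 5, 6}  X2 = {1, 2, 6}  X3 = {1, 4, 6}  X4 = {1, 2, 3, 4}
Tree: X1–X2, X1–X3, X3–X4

No — bags containing vertex 2 are not connected in the tree.

A tree decomposition must satisfy three properties: every vertex lies in some bag; for every edge, both endpoints lie together in some bag; and for every vertex, the bags containing it form a connected subtree. Here bags containing vertex 2 are not connected in the tree, so the decomposition is invalid.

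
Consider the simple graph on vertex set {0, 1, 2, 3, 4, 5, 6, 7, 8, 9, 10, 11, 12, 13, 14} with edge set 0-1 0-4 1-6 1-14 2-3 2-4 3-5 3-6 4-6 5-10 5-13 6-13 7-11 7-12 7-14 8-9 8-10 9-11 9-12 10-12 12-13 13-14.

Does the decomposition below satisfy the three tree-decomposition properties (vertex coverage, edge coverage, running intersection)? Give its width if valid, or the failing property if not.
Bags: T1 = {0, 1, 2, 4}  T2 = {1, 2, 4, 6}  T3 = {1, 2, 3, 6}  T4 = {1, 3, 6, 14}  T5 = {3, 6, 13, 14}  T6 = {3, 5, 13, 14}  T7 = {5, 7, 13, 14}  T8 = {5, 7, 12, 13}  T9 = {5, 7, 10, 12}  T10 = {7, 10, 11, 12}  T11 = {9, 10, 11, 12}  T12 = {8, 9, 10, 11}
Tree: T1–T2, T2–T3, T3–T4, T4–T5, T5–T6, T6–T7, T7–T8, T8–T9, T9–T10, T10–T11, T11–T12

Yes; width 3.

Every vertex of G appears in some bag (union = {0, 1, 2, 3, 4, 5, 6, 7, 8, 9, 10, 11, 12, 13, 14}); every edge is covered by a bag; and for each vertex v the set of bags containing v is connected in the bag tree. The decomposition is therefore valid. The largest bag has 4 vertices, so the width is 3.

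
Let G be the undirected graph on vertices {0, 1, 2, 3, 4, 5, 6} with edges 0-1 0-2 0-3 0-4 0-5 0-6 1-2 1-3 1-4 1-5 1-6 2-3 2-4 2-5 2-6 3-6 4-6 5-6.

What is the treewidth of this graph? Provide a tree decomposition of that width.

The largest bag has 5 vertices, giving width 4; this decomposition certifies tw(G) ≤ 4. For the lower bound, the 5 vertices {0, 1, 2, 3, 6} are pairwise adjacent, and any tree decomposition puts a clique entirely inside one bag — forcing width ≥ 4. Combining the bounds, tw(G) = 4.

Treewidth 4.
One optimal decomposition is:
Bags: B1 = {0, 1, 2, 4, 6}  B2 = {0, 1, 2, 3, 6}  B3 = {0, 1, 2, 5, 6}
Tree: B1–B2, B1–B3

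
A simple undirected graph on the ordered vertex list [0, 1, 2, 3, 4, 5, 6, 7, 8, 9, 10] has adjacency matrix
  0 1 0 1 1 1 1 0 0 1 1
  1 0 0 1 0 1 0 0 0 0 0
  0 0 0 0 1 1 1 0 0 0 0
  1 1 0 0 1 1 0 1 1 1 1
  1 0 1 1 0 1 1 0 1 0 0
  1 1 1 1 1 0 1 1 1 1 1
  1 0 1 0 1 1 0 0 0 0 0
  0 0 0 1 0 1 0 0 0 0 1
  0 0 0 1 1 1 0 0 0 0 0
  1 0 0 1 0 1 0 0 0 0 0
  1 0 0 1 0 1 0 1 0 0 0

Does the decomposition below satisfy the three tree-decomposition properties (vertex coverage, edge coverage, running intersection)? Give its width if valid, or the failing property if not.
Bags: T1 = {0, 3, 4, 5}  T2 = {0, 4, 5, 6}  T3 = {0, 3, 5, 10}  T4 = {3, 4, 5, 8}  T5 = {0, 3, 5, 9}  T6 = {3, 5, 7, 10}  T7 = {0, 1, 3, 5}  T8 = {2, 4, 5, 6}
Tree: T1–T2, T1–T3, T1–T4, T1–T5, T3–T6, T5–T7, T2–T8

Yes; width 3.

Every vertex of G appears in some bag (union = {0, 1, 2, 3, 4, 5, 6, 7, 8, 9, 10}); every edge is covered by a bag; and for each vertex v the set of bags containing v is connected in the bag tree. The decomposition is therefore valid. The largest bag has 4 vertices, so the width is 3.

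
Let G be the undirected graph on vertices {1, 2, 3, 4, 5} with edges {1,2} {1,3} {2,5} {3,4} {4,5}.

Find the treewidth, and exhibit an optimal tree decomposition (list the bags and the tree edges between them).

Each bag holds 3 vertices, so the decomposition has width 2, which upper-bounds the treewidth. For the lower bound, G contains the cycle 3–1–2–5–4–3, so G is not a forest; only forests have treewidth ≤ 1, hence tw(G) ≥ 2. The upper and lower bounds meet at 2, so that is the treewidth.

Treewidth 2.
One optimal decomposition is:
Bags: B1 = {1, 2, 3}  B2 = {2, 3, 5}  B3 = {3, 4, 5}
Tree: B1–B2, B2–B3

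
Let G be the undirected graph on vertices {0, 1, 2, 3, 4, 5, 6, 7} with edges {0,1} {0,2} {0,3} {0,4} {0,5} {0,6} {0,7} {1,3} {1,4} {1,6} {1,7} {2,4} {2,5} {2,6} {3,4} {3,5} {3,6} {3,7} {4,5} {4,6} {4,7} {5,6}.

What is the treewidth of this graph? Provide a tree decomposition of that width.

Treewidth 4.
Bags: B1 = {0, 3, 4, 5, 6}  B2 = {0, 2, 4, 5, 6}  B3 = {0, 1, 3, 4, 6}  B4 = {0, 1, 3, 4, 7}
Tree: B1–B2, B1–B3, B3–B4

Each bag holds 5 vertices, so the decomposition has width 4, which upper-bounds the treewidth. On the other hand G contains the 5-clique {0, 2, 4, 5, 6}. A clique must lie in a single bag of any decomposition, so no decomposition can have width below 4. The upper and lower bounds meet at 4, so that is the treewidth.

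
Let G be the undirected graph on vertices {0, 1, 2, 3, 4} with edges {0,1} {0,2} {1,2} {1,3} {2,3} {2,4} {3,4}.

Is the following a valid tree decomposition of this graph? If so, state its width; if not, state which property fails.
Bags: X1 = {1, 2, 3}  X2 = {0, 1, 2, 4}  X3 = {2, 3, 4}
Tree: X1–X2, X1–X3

A tree decomposition must satisfy three properties: every vertex lies in some bag; for every edge, both endpoints lie together in some bag; and for every vertex, the bags containing it form a connected subtree. Here bags containing vertex 4 are not connected in the tree, so the decomposition is invalid.

No — bags containing vertex 4 are not connected in the tree.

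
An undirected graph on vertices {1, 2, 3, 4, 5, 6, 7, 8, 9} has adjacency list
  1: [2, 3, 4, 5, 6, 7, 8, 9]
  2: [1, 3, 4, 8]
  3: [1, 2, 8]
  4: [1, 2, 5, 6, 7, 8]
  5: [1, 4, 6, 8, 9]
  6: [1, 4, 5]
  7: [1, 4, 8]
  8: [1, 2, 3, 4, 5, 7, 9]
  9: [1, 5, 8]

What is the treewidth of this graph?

3

A width-3 tree decomposition is:
Bags: B1 = {1, 2, 4, 8}  B2 = {1, 4, 5, 8}  B3 = {1, 2, 3, 8}  B4 = {1, 4, 5, 6}  B5 = {1, 5, 8, 9}  B6 = {1, 4, 7, 8}
Tree: B1–B2, B1–B3, B2–B4, B2–B5, B2–B6
The largest bag has 4 vertices, giving width 3; this decomposition certifies tw(G) ≤ 3. Conversely, {1, 5, 8, 9} is a clique of size 4, and the vertices of any clique must share a bag in every tree decomposition; so some bag has ≥ 4 vertices and tw(G) ≥ 3. Hence tw(G) = 3 exactly.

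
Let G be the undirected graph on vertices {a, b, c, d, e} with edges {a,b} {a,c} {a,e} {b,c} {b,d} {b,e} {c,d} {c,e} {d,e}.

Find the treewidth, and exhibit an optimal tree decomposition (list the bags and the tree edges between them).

Each bag holds 4 vertices, so the decomposition has width 3, which upper-bounds the treewidth. For the lower bound, the 4 vertices {b, c, d, e} are pairwise adjacent, and any tree decomposition puts a clique entirely inside one bag — forcing width ≥ 3. Hence tw(G) = 3 exactly.

Treewidth 3.
One optimal decomposition is:
Bags: B1 = {b, c, d, e}  B2 = {a, b, c, e}
Tree: B1–B2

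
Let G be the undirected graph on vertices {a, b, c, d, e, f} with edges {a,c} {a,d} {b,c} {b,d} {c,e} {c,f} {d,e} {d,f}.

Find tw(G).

A width-2 tree decomposition is:
Bags: B1 = {c, d, e}  B2 = {a, c, d}  B3 = {c, d, f}  B4 = {b, c, d}
Tree: B1–B2, B2–B3, B3–B4
Each bag holds 3 vertices, so the decomposition has width 2, which upper-bounds the treewidth. The edges d–e–c–a–d form a cycle, so G is not a tree and its treewidth is at least 2. The upper and lower bounds meet at 2, so that is the treewidth.

2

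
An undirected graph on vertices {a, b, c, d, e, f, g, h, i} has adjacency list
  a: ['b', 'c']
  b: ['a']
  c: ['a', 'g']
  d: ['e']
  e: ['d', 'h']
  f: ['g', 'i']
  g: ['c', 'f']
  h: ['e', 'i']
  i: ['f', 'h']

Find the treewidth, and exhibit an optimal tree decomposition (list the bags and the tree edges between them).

Treewidth 1.
One optimal decomposition is:
Bags: B1 = {a, b}  B2 = {a, c}  B3 = {c, g}  B4 = {f, g}  B5 = {f, i}  B6 = {h, i}  B7 = {e, h}  B8 = {d, e}
Tree: B1–B2, B2–B3, B3–B4, B4–B5, B5–B6, B6–B7, B7–B8

Every bag has size at most 2, so the width is 2 − 1 = 1 and tw(G) ≤ 1. G has an edge, so its treewidth is at least 1. Combining the bounds, tw(G) = 1.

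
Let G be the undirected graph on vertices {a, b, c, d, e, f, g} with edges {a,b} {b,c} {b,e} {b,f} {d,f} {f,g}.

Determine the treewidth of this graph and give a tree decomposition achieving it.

The largest bag has 2 vertices, giving width 1; this decomposition certifies tw(G) ≤ 1. Since G has at least one edge (e.g. f–b), it is not an edgeless graph, so tw(G) ≥ 1. Combining the bounds, tw(G) = 1.

Treewidth 1.
One optimal decomposition is:
Bags: B1 = {b, f}  B2 = {f, g}  B3 = {a, b}  B4 = {b, c}  B5 = {d, f}  B6 = {b, e}
Tree: B1–B2, B1–B3, B1–B4, B2–B5, B1–B6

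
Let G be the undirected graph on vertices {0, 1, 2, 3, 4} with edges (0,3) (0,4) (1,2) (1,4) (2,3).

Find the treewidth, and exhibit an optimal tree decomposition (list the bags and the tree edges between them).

The largest bag has 3 vertices, giving width 2; this decomposition certifies tw(G) ≤ 2. For the lower bound, G contains the cycle 3–0–4–1–2–3, so G is not a forest; only forests have treewidth ≤ 1, hence tw(G) ≥ 2. The upper and lower bounds meet at 2, so that is the treewidth.

Treewidth 2.
Bags: B1 = {0, 3, 4}  B2 = {1, 3, 4}  B3 = {1, 2, 3}
Tree: B1–B2, B2–B3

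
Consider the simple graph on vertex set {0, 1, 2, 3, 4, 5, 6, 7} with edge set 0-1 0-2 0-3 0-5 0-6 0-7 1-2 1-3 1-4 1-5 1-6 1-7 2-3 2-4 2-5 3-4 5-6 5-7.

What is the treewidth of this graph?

A width-3 tree decomposition is:
Bags: B1 = {0, 1, 2, 3}  B2 = {0, 1, 2, 5}  B3 = {1, 2, 3, 4}  B4 = {0, 1, 5, 6}  B5 = {0, 1, 5, 7}
Tree: B1–B2, B1–B3, B2–B4, B2–B5
The largest bag has 4 vertices, giving width 3; this decomposition certifies tw(G) ≤ 3. Conversely, {0, 1, 2, 3} is a clique of size 4, and the vertices of any clique must share a bag in every tree decomposition; so some bag has ≥ 4 vertices and tw(G) ≥ 3. Therefore the treewidth is 3.

3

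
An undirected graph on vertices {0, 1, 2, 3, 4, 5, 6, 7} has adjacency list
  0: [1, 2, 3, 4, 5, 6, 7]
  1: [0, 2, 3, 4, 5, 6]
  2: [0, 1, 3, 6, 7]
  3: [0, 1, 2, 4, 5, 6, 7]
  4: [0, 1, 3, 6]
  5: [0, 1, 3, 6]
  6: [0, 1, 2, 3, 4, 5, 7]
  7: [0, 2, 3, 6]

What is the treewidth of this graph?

4

A width-4 tree decomposition is:
Bags: B1 = {0, 1, 3, 4, 6}  B2 = {0, 1, 2, 3, 6}  B3 = {0, 1, 3, 5, 6}  B4 = {0, 2, 3, 6, 7}
Tree: B1–B2, B2–B3, B2–B4
Each bag holds 5 vertices, so the decomposition has width 4, which upper-bounds the treewidth. Conversely, {0, 1, 2, 3, 6} is a clique of size 5, and the vertices of any clique must share a bag in every tree decomposition; so some bag has ≥ 5 vertices and tw(G) ≥ 4. Combining the bounds, tw(G) = 4.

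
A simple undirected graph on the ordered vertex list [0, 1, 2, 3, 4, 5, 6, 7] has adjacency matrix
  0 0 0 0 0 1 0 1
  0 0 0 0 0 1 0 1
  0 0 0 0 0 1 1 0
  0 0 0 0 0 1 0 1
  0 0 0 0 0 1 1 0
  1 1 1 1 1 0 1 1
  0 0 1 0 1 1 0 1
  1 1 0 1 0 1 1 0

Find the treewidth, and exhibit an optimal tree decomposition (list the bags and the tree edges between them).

Treewidth 2.
Bags: B1 = {5, 6, 7}  B2 = {0, 5, 7}  B3 = {2, 5, 6}  B4 = {3, 5, 7}  B5 = {1, 5, 7}  B6 = {4, 5, 6}
Tree: B1–B2, B1–B3, B2–B4, B4–B5, B1–B6

Every bag has size at most 3, so the width is 3 − 1 = 2 and tw(G) ≤ 2. Conversely, {2, 5, 6} is a clique of size 3, and the vertices of any clique must share a bag in every tree decomposition; so some bag has ≥ 3 vertices and tw(G) ≥ 2. The upper and lower bounds meet at 2, so that is the treewidth.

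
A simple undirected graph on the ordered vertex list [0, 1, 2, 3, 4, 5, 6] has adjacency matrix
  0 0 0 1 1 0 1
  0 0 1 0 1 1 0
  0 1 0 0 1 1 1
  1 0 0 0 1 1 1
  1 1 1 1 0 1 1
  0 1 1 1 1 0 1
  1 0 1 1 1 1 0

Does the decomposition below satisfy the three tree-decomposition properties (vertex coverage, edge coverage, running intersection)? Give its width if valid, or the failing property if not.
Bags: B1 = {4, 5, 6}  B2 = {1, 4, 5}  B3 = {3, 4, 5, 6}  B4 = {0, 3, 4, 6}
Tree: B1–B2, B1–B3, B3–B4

No — vertex 2 appears in no bag.

A tree decomposition must satisfy three properties: every vertex lies in some bag; for every edge, both endpoints lie together in some bag; and for every vertex, the bags containing it form a connected subtree. Here vertex 2 appears in no bag, so the decomposition is invalid.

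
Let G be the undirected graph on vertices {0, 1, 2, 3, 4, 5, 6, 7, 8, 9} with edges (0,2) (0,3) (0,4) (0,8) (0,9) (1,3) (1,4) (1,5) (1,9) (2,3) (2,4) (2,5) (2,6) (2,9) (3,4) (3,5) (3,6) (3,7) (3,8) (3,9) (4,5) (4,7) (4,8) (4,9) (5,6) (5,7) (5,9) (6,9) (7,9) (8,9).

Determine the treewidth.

A width-4 tree decomposition is:
Bags: B1 = {2, 3, 4, 5, 9}  B2 = {0, 2, 3, 4, 9}  B3 = {0, 3, 4, 8, 9}  B4 = {2, 3, 5, 6, 9}  B5 = {3, 4, 5, 7, 9}  B6 = {1, 3, 4, 5, 9}
Tree: B1–B2, B2–B3, B1–B4, B1–B5, B5–B6
Every bag has size at most 5, so the width is 5 − 1 = 4 and tw(G) ≤ 4. Conversely, {0, 3, 4, 8, 9} is a clique of size 5, and the vertices of any clique must share a bag in every tree decomposition; so some bag has ≥ 5 vertices and tw(G) ≥ 4. Hence tw(G) = 4 exactly.

4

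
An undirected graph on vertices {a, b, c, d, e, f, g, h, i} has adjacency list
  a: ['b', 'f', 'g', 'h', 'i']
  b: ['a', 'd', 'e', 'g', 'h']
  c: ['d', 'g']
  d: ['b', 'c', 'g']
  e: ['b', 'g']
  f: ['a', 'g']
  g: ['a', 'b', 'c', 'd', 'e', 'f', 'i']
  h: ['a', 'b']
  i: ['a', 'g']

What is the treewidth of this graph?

2

A width-2 tree decomposition is:
Bags: B1 = {a, b, g}  B2 = {a, g, i}  B3 = {a, f, g}  B4 = {b, d, g}  B5 = {b, e, g}  B6 = {c, d, g}  B7 = {a, b, h}
Tree: B1–B2, B2–B3, B1–B4, B4–B5, B4–B6, B1–B7
Every bag has size at most 3, so the width is 3 − 1 = 2 and tw(G) ≤ 2. On the other hand G contains the 3-clique {c, d, g}. A clique must lie in a single bag of any decomposition, so no decomposition can have width below 2. Combining the bounds, tw(G) = 2.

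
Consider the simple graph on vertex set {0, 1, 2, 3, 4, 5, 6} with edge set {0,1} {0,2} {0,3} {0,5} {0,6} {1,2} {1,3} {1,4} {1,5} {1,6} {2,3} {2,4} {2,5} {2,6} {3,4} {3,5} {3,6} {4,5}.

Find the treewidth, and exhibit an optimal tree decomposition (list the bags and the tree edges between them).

Treewidth 4.
One optimal decomposition is:
Bags: B1 = {1, 2, 3, 4, 5}  B2 = {0, 1, 2, 3, 5}  B3 = {0, 1, 2, 3, 6}
Tree: B1–B2, B2–B3

Every bag has size at most 5, so the width is 5 − 1 = 4 and tw(G) ≤ 4. Conversely, {0, 1, 2, 3, 5} is a clique of size 5, and the vertices of any clique must share a bag in every tree decomposition; so some bag has ≥ 5 vertices and tw(G) ≥ 4. Hence tw(G) = 4 exactly.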